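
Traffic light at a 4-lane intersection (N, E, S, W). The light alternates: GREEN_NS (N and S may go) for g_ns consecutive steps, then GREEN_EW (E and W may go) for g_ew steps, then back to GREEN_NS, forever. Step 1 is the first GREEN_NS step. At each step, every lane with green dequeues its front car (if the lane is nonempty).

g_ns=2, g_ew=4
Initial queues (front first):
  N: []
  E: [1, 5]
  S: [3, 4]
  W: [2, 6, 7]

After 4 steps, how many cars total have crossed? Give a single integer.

Answer: 6

Derivation:
Step 1 [NS]: N:empty,E:wait,S:car3-GO,W:wait | queues: N=0 E=2 S=1 W=3
Step 2 [NS]: N:empty,E:wait,S:car4-GO,W:wait | queues: N=0 E=2 S=0 W=3
Step 3 [EW]: N:wait,E:car1-GO,S:wait,W:car2-GO | queues: N=0 E=1 S=0 W=2
Step 4 [EW]: N:wait,E:car5-GO,S:wait,W:car6-GO | queues: N=0 E=0 S=0 W=1
Cars crossed by step 4: 6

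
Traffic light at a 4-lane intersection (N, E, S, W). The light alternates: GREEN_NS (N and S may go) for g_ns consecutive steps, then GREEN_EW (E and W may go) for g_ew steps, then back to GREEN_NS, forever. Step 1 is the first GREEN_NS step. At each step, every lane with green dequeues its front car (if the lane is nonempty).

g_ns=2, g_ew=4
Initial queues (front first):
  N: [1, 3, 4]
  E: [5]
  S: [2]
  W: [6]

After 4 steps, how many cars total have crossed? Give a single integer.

Step 1 [NS]: N:car1-GO,E:wait,S:car2-GO,W:wait | queues: N=2 E=1 S=0 W=1
Step 2 [NS]: N:car3-GO,E:wait,S:empty,W:wait | queues: N=1 E=1 S=0 W=1
Step 3 [EW]: N:wait,E:car5-GO,S:wait,W:car6-GO | queues: N=1 E=0 S=0 W=0
Step 4 [EW]: N:wait,E:empty,S:wait,W:empty | queues: N=1 E=0 S=0 W=0
Cars crossed by step 4: 5

Answer: 5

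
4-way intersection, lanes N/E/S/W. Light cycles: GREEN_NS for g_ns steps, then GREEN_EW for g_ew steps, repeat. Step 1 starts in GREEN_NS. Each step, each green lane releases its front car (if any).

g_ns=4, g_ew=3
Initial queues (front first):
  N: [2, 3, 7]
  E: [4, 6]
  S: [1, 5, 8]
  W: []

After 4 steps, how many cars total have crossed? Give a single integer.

Answer: 6

Derivation:
Step 1 [NS]: N:car2-GO,E:wait,S:car1-GO,W:wait | queues: N=2 E=2 S=2 W=0
Step 2 [NS]: N:car3-GO,E:wait,S:car5-GO,W:wait | queues: N=1 E=2 S=1 W=0
Step 3 [NS]: N:car7-GO,E:wait,S:car8-GO,W:wait | queues: N=0 E=2 S=0 W=0
Step 4 [NS]: N:empty,E:wait,S:empty,W:wait | queues: N=0 E=2 S=0 W=0
Cars crossed by step 4: 6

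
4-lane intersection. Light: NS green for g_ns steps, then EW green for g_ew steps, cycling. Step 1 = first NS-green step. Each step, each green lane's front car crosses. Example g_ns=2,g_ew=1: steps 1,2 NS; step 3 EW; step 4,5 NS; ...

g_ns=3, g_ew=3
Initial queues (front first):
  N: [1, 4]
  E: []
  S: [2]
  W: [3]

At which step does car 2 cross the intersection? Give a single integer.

Step 1 [NS]: N:car1-GO,E:wait,S:car2-GO,W:wait | queues: N=1 E=0 S=0 W=1
Step 2 [NS]: N:car4-GO,E:wait,S:empty,W:wait | queues: N=0 E=0 S=0 W=1
Step 3 [NS]: N:empty,E:wait,S:empty,W:wait | queues: N=0 E=0 S=0 W=1
Step 4 [EW]: N:wait,E:empty,S:wait,W:car3-GO | queues: N=0 E=0 S=0 W=0
Car 2 crosses at step 1

1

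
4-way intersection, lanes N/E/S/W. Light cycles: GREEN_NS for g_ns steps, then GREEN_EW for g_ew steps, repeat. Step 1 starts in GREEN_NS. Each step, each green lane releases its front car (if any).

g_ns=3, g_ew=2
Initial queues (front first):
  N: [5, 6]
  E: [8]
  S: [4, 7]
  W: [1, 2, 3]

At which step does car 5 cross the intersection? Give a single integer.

Step 1 [NS]: N:car5-GO,E:wait,S:car4-GO,W:wait | queues: N=1 E=1 S=1 W=3
Step 2 [NS]: N:car6-GO,E:wait,S:car7-GO,W:wait | queues: N=0 E=1 S=0 W=3
Step 3 [NS]: N:empty,E:wait,S:empty,W:wait | queues: N=0 E=1 S=0 W=3
Step 4 [EW]: N:wait,E:car8-GO,S:wait,W:car1-GO | queues: N=0 E=0 S=0 W=2
Step 5 [EW]: N:wait,E:empty,S:wait,W:car2-GO | queues: N=0 E=0 S=0 W=1
Step 6 [NS]: N:empty,E:wait,S:empty,W:wait | queues: N=0 E=0 S=0 W=1
Step 7 [NS]: N:empty,E:wait,S:empty,W:wait | queues: N=0 E=0 S=0 W=1
Step 8 [NS]: N:empty,E:wait,S:empty,W:wait | queues: N=0 E=0 S=0 W=1
Step 9 [EW]: N:wait,E:empty,S:wait,W:car3-GO | queues: N=0 E=0 S=0 W=0
Car 5 crosses at step 1

1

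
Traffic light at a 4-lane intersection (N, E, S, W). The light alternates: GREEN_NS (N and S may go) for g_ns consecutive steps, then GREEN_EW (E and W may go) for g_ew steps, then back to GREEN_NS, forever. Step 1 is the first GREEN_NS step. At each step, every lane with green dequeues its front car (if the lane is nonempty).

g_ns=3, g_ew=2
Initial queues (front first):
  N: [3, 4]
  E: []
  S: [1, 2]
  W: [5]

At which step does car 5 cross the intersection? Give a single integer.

Step 1 [NS]: N:car3-GO,E:wait,S:car1-GO,W:wait | queues: N=1 E=0 S=1 W=1
Step 2 [NS]: N:car4-GO,E:wait,S:car2-GO,W:wait | queues: N=0 E=0 S=0 W=1
Step 3 [NS]: N:empty,E:wait,S:empty,W:wait | queues: N=0 E=0 S=0 W=1
Step 4 [EW]: N:wait,E:empty,S:wait,W:car5-GO | queues: N=0 E=0 S=0 W=0
Car 5 crosses at step 4

4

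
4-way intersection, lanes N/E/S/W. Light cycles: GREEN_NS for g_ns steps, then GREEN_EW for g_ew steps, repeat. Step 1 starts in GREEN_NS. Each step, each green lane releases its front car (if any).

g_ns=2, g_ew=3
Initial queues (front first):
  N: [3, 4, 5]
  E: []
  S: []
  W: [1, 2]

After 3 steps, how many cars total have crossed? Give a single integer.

Step 1 [NS]: N:car3-GO,E:wait,S:empty,W:wait | queues: N=2 E=0 S=0 W=2
Step 2 [NS]: N:car4-GO,E:wait,S:empty,W:wait | queues: N=1 E=0 S=0 W=2
Step 3 [EW]: N:wait,E:empty,S:wait,W:car1-GO | queues: N=1 E=0 S=0 W=1
Cars crossed by step 3: 3

Answer: 3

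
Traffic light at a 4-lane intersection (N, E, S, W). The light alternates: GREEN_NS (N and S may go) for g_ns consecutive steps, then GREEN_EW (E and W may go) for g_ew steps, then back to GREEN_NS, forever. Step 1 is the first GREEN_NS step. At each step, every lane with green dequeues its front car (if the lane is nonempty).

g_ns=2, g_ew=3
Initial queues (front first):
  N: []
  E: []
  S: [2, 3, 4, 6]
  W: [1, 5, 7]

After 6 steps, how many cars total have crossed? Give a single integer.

Answer: 6

Derivation:
Step 1 [NS]: N:empty,E:wait,S:car2-GO,W:wait | queues: N=0 E=0 S=3 W=3
Step 2 [NS]: N:empty,E:wait,S:car3-GO,W:wait | queues: N=0 E=0 S=2 W=3
Step 3 [EW]: N:wait,E:empty,S:wait,W:car1-GO | queues: N=0 E=0 S=2 W=2
Step 4 [EW]: N:wait,E:empty,S:wait,W:car5-GO | queues: N=0 E=0 S=2 W=1
Step 5 [EW]: N:wait,E:empty,S:wait,W:car7-GO | queues: N=0 E=0 S=2 W=0
Step 6 [NS]: N:empty,E:wait,S:car4-GO,W:wait | queues: N=0 E=0 S=1 W=0
Cars crossed by step 6: 6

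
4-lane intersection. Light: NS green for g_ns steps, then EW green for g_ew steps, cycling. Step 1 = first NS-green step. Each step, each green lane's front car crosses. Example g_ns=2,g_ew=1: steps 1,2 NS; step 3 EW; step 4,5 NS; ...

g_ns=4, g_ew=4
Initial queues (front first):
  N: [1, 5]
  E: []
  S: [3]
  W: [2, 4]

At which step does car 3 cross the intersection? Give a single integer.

Step 1 [NS]: N:car1-GO,E:wait,S:car3-GO,W:wait | queues: N=1 E=0 S=0 W=2
Step 2 [NS]: N:car5-GO,E:wait,S:empty,W:wait | queues: N=0 E=0 S=0 W=2
Step 3 [NS]: N:empty,E:wait,S:empty,W:wait | queues: N=0 E=0 S=0 W=2
Step 4 [NS]: N:empty,E:wait,S:empty,W:wait | queues: N=0 E=0 S=0 W=2
Step 5 [EW]: N:wait,E:empty,S:wait,W:car2-GO | queues: N=0 E=0 S=0 W=1
Step 6 [EW]: N:wait,E:empty,S:wait,W:car4-GO | queues: N=0 E=0 S=0 W=0
Car 3 crosses at step 1

1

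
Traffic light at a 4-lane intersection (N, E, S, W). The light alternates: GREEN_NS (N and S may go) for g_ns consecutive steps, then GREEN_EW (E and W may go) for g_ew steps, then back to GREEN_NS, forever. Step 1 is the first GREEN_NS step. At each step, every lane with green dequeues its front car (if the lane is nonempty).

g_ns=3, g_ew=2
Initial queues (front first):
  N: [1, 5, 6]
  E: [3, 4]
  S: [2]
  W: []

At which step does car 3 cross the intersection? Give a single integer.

Step 1 [NS]: N:car1-GO,E:wait,S:car2-GO,W:wait | queues: N=2 E=2 S=0 W=0
Step 2 [NS]: N:car5-GO,E:wait,S:empty,W:wait | queues: N=1 E=2 S=0 W=0
Step 3 [NS]: N:car6-GO,E:wait,S:empty,W:wait | queues: N=0 E=2 S=0 W=0
Step 4 [EW]: N:wait,E:car3-GO,S:wait,W:empty | queues: N=0 E=1 S=0 W=0
Step 5 [EW]: N:wait,E:car4-GO,S:wait,W:empty | queues: N=0 E=0 S=0 W=0
Car 3 crosses at step 4

4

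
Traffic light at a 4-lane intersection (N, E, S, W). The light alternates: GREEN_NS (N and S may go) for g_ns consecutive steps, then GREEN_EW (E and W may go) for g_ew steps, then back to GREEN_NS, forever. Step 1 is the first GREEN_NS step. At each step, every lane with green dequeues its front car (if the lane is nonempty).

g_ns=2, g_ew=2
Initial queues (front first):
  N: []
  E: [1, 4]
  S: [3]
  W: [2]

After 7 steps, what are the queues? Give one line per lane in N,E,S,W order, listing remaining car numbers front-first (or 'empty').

Step 1 [NS]: N:empty,E:wait,S:car3-GO,W:wait | queues: N=0 E=2 S=0 W=1
Step 2 [NS]: N:empty,E:wait,S:empty,W:wait | queues: N=0 E=2 S=0 W=1
Step 3 [EW]: N:wait,E:car1-GO,S:wait,W:car2-GO | queues: N=0 E=1 S=0 W=0
Step 4 [EW]: N:wait,E:car4-GO,S:wait,W:empty | queues: N=0 E=0 S=0 W=0

N: empty
E: empty
S: empty
W: empty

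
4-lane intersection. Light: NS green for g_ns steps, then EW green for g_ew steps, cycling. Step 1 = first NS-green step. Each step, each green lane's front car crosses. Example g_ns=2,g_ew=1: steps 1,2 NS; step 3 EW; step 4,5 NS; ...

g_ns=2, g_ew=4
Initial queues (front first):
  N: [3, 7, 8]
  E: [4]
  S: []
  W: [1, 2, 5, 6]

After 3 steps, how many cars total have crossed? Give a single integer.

Answer: 4

Derivation:
Step 1 [NS]: N:car3-GO,E:wait,S:empty,W:wait | queues: N=2 E=1 S=0 W=4
Step 2 [NS]: N:car7-GO,E:wait,S:empty,W:wait | queues: N=1 E=1 S=0 W=4
Step 3 [EW]: N:wait,E:car4-GO,S:wait,W:car1-GO | queues: N=1 E=0 S=0 W=3
Cars crossed by step 3: 4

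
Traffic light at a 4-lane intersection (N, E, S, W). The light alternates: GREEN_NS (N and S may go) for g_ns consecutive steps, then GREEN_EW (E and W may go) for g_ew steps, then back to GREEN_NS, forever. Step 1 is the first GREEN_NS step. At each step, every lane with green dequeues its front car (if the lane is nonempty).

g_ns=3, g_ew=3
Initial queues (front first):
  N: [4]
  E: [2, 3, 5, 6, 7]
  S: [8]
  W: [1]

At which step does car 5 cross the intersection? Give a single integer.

Step 1 [NS]: N:car4-GO,E:wait,S:car8-GO,W:wait | queues: N=0 E=5 S=0 W=1
Step 2 [NS]: N:empty,E:wait,S:empty,W:wait | queues: N=0 E=5 S=0 W=1
Step 3 [NS]: N:empty,E:wait,S:empty,W:wait | queues: N=0 E=5 S=0 W=1
Step 4 [EW]: N:wait,E:car2-GO,S:wait,W:car1-GO | queues: N=0 E=4 S=0 W=0
Step 5 [EW]: N:wait,E:car3-GO,S:wait,W:empty | queues: N=0 E=3 S=0 W=0
Step 6 [EW]: N:wait,E:car5-GO,S:wait,W:empty | queues: N=0 E=2 S=0 W=0
Step 7 [NS]: N:empty,E:wait,S:empty,W:wait | queues: N=0 E=2 S=0 W=0
Step 8 [NS]: N:empty,E:wait,S:empty,W:wait | queues: N=0 E=2 S=0 W=0
Step 9 [NS]: N:empty,E:wait,S:empty,W:wait | queues: N=0 E=2 S=0 W=0
Step 10 [EW]: N:wait,E:car6-GO,S:wait,W:empty | queues: N=0 E=1 S=0 W=0
Step 11 [EW]: N:wait,E:car7-GO,S:wait,W:empty | queues: N=0 E=0 S=0 W=0
Car 5 crosses at step 6

6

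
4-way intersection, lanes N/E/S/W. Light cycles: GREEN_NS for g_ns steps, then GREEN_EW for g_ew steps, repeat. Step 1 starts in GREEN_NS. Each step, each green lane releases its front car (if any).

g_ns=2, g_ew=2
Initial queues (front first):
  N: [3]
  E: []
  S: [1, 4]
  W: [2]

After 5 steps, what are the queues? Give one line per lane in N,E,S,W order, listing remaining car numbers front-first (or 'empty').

Step 1 [NS]: N:car3-GO,E:wait,S:car1-GO,W:wait | queues: N=0 E=0 S=1 W=1
Step 2 [NS]: N:empty,E:wait,S:car4-GO,W:wait | queues: N=0 E=0 S=0 W=1
Step 3 [EW]: N:wait,E:empty,S:wait,W:car2-GO | queues: N=0 E=0 S=0 W=0

N: empty
E: empty
S: empty
W: empty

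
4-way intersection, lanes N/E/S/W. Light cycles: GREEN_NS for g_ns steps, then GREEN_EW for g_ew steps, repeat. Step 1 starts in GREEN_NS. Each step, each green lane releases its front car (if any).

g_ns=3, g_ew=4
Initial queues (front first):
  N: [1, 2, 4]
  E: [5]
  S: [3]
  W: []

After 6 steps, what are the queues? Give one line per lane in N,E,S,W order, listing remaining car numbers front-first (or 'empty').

Step 1 [NS]: N:car1-GO,E:wait,S:car3-GO,W:wait | queues: N=2 E=1 S=0 W=0
Step 2 [NS]: N:car2-GO,E:wait,S:empty,W:wait | queues: N=1 E=1 S=0 W=0
Step 3 [NS]: N:car4-GO,E:wait,S:empty,W:wait | queues: N=0 E=1 S=0 W=0
Step 4 [EW]: N:wait,E:car5-GO,S:wait,W:empty | queues: N=0 E=0 S=0 W=0

N: empty
E: empty
S: empty
W: empty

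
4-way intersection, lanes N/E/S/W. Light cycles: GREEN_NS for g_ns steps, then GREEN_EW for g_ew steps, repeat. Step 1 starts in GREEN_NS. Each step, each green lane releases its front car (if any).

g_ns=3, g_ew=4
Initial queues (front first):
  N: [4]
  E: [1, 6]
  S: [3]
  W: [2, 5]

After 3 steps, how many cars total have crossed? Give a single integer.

Answer: 2

Derivation:
Step 1 [NS]: N:car4-GO,E:wait,S:car3-GO,W:wait | queues: N=0 E=2 S=0 W=2
Step 2 [NS]: N:empty,E:wait,S:empty,W:wait | queues: N=0 E=2 S=0 W=2
Step 3 [NS]: N:empty,E:wait,S:empty,W:wait | queues: N=0 E=2 S=0 W=2
Cars crossed by step 3: 2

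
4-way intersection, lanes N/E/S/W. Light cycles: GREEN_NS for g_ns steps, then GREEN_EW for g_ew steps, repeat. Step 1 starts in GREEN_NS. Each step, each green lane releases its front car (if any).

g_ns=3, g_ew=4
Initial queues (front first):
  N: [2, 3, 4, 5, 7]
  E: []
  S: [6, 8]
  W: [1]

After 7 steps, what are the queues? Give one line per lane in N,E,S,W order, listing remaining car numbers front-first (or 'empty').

Step 1 [NS]: N:car2-GO,E:wait,S:car6-GO,W:wait | queues: N=4 E=0 S=1 W=1
Step 2 [NS]: N:car3-GO,E:wait,S:car8-GO,W:wait | queues: N=3 E=0 S=0 W=1
Step 3 [NS]: N:car4-GO,E:wait,S:empty,W:wait | queues: N=2 E=0 S=0 W=1
Step 4 [EW]: N:wait,E:empty,S:wait,W:car1-GO | queues: N=2 E=0 S=0 W=0
Step 5 [EW]: N:wait,E:empty,S:wait,W:empty | queues: N=2 E=0 S=0 W=0
Step 6 [EW]: N:wait,E:empty,S:wait,W:empty | queues: N=2 E=0 S=0 W=0
Step 7 [EW]: N:wait,E:empty,S:wait,W:empty | queues: N=2 E=0 S=0 W=0

N: 5 7
E: empty
S: empty
W: empty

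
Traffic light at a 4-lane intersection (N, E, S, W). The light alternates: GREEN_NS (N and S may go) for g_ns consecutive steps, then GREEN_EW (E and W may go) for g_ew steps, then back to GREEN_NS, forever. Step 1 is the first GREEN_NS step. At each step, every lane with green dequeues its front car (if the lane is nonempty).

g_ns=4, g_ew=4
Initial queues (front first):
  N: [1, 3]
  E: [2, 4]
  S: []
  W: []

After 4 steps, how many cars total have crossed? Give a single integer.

Step 1 [NS]: N:car1-GO,E:wait,S:empty,W:wait | queues: N=1 E=2 S=0 W=0
Step 2 [NS]: N:car3-GO,E:wait,S:empty,W:wait | queues: N=0 E=2 S=0 W=0
Step 3 [NS]: N:empty,E:wait,S:empty,W:wait | queues: N=0 E=2 S=0 W=0
Step 4 [NS]: N:empty,E:wait,S:empty,W:wait | queues: N=0 E=2 S=0 W=0
Cars crossed by step 4: 2

Answer: 2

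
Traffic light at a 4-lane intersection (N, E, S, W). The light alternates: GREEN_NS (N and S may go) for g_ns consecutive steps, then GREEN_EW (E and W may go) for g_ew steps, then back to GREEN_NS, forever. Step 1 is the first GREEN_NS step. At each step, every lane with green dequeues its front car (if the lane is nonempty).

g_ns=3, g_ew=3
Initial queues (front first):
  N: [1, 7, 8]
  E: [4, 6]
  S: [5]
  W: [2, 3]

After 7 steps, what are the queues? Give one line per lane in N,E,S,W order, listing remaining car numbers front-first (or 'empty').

Step 1 [NS]: N:car1-GO,E:wait,S:car5-GO,W:wait | queues: N=2 E=2 S=0 W=2
Step 2 [NS]: N:car7-GO,E:wait,S:empty,W:wait | queues: N=1 E=2 S=0 W=2
Step 3 [NS]: N:car8-GO,E:wait,S:empty,W:wait | queues: N=0 E=2 S=0 W=2
Step 4 [EW]: N:wait,E:car4-GO,S:wait,W:car2-GO | queues: N=0 E=1 S=0 W=1
Step 5 [EW]: N:wait,E:car6-GO,S:wait,W:car3-GO | queues: N=0 E=0 S=0 W=0

N: empty
E: empty
S: empty
W: empty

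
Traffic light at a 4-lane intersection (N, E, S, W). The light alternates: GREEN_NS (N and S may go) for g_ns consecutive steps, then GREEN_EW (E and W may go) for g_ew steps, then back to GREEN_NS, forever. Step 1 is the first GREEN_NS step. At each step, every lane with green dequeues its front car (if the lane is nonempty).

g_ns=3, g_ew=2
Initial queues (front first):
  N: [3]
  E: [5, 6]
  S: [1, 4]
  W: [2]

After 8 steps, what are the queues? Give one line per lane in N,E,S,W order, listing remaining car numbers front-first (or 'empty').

Step 1 [NS]: N:car3-GO,E:wait,S:car1-GO,W:wait | queues: N=0 E=2 S=1 W=1
Step 2 [NS]: N:empty,E:wait,S:car4-GO,W:wait | queues: N=0 E=2 S=0 W=1
Step 3 [NS]: N:empty,E:wait,S:empty,W:wait | queues: N=0 E=2 S=0 W=1
Step 4 [EW]: N:wait,E:car5-GO,S:wait,W:car2-GO | queues: N=0 E=1 S=0 W=0
Step 5 [EW]: N:wait,E:car6-GO,S:wait,W:empty | queues: N=0 E=0 S=0 W=0

N: empty
E: empty
S: empty
W: empty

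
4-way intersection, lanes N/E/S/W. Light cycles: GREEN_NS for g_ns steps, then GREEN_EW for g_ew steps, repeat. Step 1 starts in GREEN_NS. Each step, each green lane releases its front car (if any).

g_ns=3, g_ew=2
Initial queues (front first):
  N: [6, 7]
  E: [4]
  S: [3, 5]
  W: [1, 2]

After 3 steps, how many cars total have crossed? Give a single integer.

Step 1 [NS]: N:car6-GO,E:wait,S:car3-GO,W:wait | queues: N=1 E=1 S=1 W=2
Step 2 [NS]: N:car7-GO,E:wait,S:car5-GO,W:wait | queues: N=0 E=1 S=0 W=2
Step 3 [NS]: N:empty,E:wait,S:empty,W:wait | queues: N=0 E=1 S=0 W=2
Cars crossed by step 3: 4

Answer: 4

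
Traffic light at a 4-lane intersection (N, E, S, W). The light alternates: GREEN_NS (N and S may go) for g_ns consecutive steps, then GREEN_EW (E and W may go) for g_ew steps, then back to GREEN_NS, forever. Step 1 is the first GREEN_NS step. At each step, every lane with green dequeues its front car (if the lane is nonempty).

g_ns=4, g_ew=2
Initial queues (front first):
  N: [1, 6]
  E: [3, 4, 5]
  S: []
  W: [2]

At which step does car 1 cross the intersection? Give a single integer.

Step 1 [NS]: N:car1-GO,E:wait,S:empty,W:wait | queues: N=1 E=3 S=0 W=1
Step 2 [NS]: N:car6-GO,E:wait,S:empty,W:wait | queues: N=0 E=3 S=0 W=1
Step 3 [NS]: N:empty,E:wait,S:empty,W:wait | queues: N=0 E=3 S=0 W=1
Step 4 [NS]: N:empty,E:wait,S:empty,W:wait | queues: N=0 E=3 S=0 W=1
Step 5 [EW]: N:wait,E:car3-GO,S:wait,W:car2-GO | queues: N=0 E=2 S=0 W=0
Step 6 [EW]: N:wait,E:car4-GO,S:wait,W:empty | queues: N=0 E=1 S=0 W=0
Step 7 [NS]: N:empty,E:wait,S:empty,W:wait | queues: N=0 E=1 S=0 W=0
Step 8 [NS]: N:empty,E:wait,S:empty,W:wait | queues: N=0 E=1 S=0 W=0
Step 9 [NS]: N:empty,E:wait,S:empty,W:wait | queues: N=0 E=1 S=0 W=0
Step 10 [NS]: N:empty,E:wait,S:empty,W:wait | queues: N=0 E=1 S=0 W=0
Step 11 [EW]: N:wait,E:car5-GO,S:wait,W:empty | queues: N=0 E=0 S=0 W=0
Car 1 crosses at step 1

1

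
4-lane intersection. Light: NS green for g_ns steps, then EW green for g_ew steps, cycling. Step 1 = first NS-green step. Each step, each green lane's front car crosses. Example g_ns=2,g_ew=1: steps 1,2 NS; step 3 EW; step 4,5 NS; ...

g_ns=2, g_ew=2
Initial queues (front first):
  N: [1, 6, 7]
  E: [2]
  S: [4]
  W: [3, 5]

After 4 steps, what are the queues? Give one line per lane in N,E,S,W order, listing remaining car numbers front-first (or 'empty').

Step 1 [NS]: N:car1-GO,E:wait,S:car4-GO,W:wait | queues: N=2 E=1 S=0 W=2
Step 2 [NS]: N:car6-GO,E:wait,S:empty,W:wait | queues: N=1 E=1 S=0 W=2
Step 3 [EW]: N:wait,E:car2-GO,S:wait,W:car3-GO | queues: N=1 E=0 S=0 W=1
Step 4 [EW]: N:wait,E:empty,S:wait,W:car5-GO | queues: N=1 E=0 S=0 W=0

N: 7
E: empty
S: empty
W: empty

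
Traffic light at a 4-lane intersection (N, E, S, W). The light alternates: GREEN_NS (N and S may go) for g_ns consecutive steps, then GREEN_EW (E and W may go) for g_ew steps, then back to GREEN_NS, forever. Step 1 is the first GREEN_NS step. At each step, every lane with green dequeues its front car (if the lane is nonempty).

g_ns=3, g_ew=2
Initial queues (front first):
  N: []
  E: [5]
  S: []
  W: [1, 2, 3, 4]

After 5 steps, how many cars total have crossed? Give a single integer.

Answer: 3

Derivation:
Step 1 [NS]: N:empty,E:wait,S:empty,W:wait | queues: N=0 E=1 S=0 W=4
Step 2 [NS]: N:empty,E:wait,S:empty,W:wait | queues: N=0 E=1 S=0 W=4
Step 3 [NS]: N:empty,E:wait,S:empty,W:wait | queues: N=0 E=1 S=0 W=4
Step 4 [EW]: N:wait,E:car5-GO,S:wait,W:car1-GO | queues: N=0 E=0 S=0 W=3
Step 5 [EW]: N:wait,E:empty,S:wait,W:car2-GO | queues: N=0 E=0 S=0 W=2
Cars crossed by step 5: 3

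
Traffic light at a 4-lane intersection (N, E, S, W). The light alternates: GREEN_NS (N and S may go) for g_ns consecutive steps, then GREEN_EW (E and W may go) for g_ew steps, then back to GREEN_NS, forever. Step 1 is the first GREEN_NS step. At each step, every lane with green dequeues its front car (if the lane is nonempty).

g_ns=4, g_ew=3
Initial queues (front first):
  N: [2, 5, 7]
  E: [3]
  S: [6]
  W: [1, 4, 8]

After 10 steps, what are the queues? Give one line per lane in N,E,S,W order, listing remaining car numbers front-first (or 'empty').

Step 1 [NS]: N:car2-GO,E:wait,S:car6-GO,W:wait | queues: N=2 E=1 S=0 W=3
Step 2 [NS]: N:car5-GO,E:wait,S:empty,W:wait | queues: N=1 E=1 S=0 W=3
Step 3 [NS]: N:car7-GO,E:wait,S:empty,W:wait | queues: N=0 E=1 S=0 W=3
Step 4 [NS]: N:empty,E:wait,S:empty,W:wait | queues: N=0 E=1 S=0 W=3
Step 5 [EW]: N:wait,E:car3-GO,S:wait,W:car1-GO | queues: N=0 E=0 S=0 W=2
Step 6 [EW]: N:wait,E:empty,S:wait,W:car4-GO | queues: N=0 E=0 S=0 W=1
Step 7 [EW]: N:wait,E:empty,S:wait,W:car8-GO | queues: N=0 E=0 S=0 W=0

N: empty
E: empty
S: empty
W: empty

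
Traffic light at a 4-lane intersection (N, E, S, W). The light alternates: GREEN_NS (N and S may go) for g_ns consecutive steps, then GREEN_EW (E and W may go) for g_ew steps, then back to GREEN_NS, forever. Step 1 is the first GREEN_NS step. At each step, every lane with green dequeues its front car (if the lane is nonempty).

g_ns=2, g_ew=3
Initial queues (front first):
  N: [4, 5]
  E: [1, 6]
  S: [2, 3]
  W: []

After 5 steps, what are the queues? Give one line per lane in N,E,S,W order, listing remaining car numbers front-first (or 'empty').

Step 1 [NS]: N:car4-GO,E:wait,S:car2-GO,W:wait | queues: N=1 E=2 S=1 W=0
Step 2 [NS]: N:car5-GO,E:wait,S:car3-GO,W:wait | queues: N=0 E=2 S=0 W=0
Step 3 [EW]: N:wait,E:car1-GO,S:wait,W:empty | queues: N=0 E=1 S=0 W=0
Step 4 [EW]: N:wait,E:car6-GO,S:wait,W:empty | queues: N=0 E=0 S=0 W=0

N: empty
E: empty
S: empty
W: empty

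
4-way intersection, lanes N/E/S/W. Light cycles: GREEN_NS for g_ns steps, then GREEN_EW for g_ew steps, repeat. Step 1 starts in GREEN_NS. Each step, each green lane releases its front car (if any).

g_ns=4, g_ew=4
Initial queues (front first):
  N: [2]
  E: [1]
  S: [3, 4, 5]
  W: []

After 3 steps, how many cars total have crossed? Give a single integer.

Answer: 4

Derivation:
Step 1 [NS]: N:car2-GO,E:wait,S:car3-GO,W:wait | queues: N=0 E=1 S=2 W=0
Step 2 [NS]: N:empty,E:wait,S:car4-GO,W:wait | queues: N=0 E=1 S=1 W=0
Step 3 [NS]: N:empty,E:wait,S:car5-GO,W:wait | queues: N=0 E=1 S=0 W=0
Cars crossed by step 3: 4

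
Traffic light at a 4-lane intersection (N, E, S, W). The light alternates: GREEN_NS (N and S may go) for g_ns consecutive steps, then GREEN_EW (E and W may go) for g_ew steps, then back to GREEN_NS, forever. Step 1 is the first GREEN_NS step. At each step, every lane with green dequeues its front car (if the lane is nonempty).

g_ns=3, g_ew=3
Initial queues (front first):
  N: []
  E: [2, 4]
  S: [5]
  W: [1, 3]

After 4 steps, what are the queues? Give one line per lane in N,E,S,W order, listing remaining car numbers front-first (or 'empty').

Step 1 [NS]: N:empty,E:wait,S:car5-GO,W:wait | queues: N=0 E=2 S=0 W=2
Step 2 [NS]: N:empty,E:wait,S:empty,W:wait | queues: N=0 E=2 S=0 W=2
Step 3 [NS]: N:empty,E:wait,S:empty,W:wait | queues: N=0 E=2 S=0 W=2
Step 4 [EW]: N:wait,E:car2-GO,S:wait,W:car1-GO | queues: N=0 E=1 S=0 W=1

N: empty
E: 4
S: empty
W: 3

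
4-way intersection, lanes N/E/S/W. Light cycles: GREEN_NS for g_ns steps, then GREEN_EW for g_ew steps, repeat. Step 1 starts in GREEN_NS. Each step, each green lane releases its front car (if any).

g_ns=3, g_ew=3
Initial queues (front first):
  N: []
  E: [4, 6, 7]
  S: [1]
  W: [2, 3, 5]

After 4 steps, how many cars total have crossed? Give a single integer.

Step 1 [NS]: N:empty,E:wait,S:car1-GO,W:wait | queues: N=0 E=3 S=0 W=3
Step 2 [NS]: N:empty,E:wait,S:empty,W:wait | queues: N=0 E=3 S=0 W=3
Step 3 [NS]: N:empty,E:wait,S:empty,W:wait | queues: N=0 E=3 S=0 W=3
Step 4 [EW]: N:wait,E:car4-GO,S:wait,W:car2-GO | queues: N=0 E=2 S=0 W=2
Cars crossed by step 4: 3

Answer: 3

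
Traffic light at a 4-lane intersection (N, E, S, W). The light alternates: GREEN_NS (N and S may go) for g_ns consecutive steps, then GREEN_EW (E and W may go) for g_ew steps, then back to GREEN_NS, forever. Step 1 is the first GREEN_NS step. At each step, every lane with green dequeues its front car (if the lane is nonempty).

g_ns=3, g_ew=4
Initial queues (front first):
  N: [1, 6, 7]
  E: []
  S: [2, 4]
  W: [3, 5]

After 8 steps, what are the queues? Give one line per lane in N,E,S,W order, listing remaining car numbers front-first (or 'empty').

Step 1 [NS]: N:car1-GO,E:wait,S:car2-GO,W:wait | queues: N=2 E=0 S=1 W=2
Step 2 [NS]: N:car6-GO,E:wait,S:car4-GO,W:wait | queues: N=1 E=0 S=0 W=2
Step 3 [NS]: N:car7-GO,E:wait,S:empty,W:wait | queues: N=0 E=0 S=0 W=2
Step 4 [EW]: N:wait,E:empty,S:wait,W:car3-GO | queues: N=0 E=0 S=0 W=1
Step 5 [EW]: N:wait,E:empty,S:wait,W:car5-GO | queues: N=0 E=0 S=0 W=0

N: empty
E: empty
S: empty
W: empty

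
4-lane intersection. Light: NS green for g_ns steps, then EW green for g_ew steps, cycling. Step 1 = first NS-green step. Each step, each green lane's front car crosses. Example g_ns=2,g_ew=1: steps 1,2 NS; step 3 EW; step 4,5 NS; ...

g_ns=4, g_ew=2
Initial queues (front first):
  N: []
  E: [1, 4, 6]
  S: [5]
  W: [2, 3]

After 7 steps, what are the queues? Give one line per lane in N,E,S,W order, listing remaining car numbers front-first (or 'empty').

Step 1 [NS]: N:empty,E:wait,S:car5-GO,W:wait | queues: N=0 E=3 S=0 W=2
Step 2 [NS]: N:empty,E:wait,S:empty,W:wait | queues: N=0 E=3 S=0 W=2
Step 3 [NS]: N:empty,E:wait,S:empty,W:wait | queues: N=0 E=3 S=0 W=2
Step 4 [NS]: N:empty,E:wait,S:empty,W:wait | queues: N=0 E=3 S=0 W=2
Step 5 [EW]: N:wait,E:car1-GO,S:wait,W:car2-GO | queues: N=0 E=2 S=0 W=1
Step 6 [EW]: N:wait,E:car4-GO,S:wait,W:car3-GO | queues: N=0 E=1 S=0 W=0
Step 7 [NS]: N:empty,E:wait,S:empty,W:wait | queues: N=0 E=1 S=0 W=0

N: empty
E: 6
S: empty
W: empty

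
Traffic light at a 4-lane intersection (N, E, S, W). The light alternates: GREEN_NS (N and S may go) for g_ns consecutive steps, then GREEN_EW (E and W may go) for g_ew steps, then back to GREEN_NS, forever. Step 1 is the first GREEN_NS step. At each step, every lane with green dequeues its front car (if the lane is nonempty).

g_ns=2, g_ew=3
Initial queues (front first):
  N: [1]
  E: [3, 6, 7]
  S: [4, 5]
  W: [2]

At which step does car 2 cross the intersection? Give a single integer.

Step 1 [NS]: N:car1-GO,E:wait,S:car4-GO,W:wait | queues: N=0 E=3 S=1 W=1
Step 2 [NS]: N:empty,E:wait,S:car5-GO,W:wait | queues: N=0 E=3 S=0 W=1
Step 3 [EW]: N:wait,E:car3-GO,S:wait,W:car2-GO | queues: N=0 E=2 S=0 W=0
Step 4 [EW]: N:wait,E:car6-GO,S:wait,W:empty | queues: N=0 E=1 S=0 W=0
Step 5 [EW]: N:wait,E:car7-GO,S:wait,W:empty | queues: N=0 E=0 S=0 W=0
Car 2 crosses at step 3

3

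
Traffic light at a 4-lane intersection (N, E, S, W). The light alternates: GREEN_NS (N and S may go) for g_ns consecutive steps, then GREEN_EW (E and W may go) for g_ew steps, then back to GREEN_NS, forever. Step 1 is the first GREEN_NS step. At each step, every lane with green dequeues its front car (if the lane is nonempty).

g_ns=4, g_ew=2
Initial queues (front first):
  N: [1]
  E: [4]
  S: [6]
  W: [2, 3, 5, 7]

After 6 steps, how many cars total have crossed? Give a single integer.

Answer: 5

Derivation:
Step 1 [NS]: N:car1-GO,E:wait,S:car6-GO,W:wait | queues: N=0 E=1 S=0 W=4
Step 2 [NS]: N:empty,E:wait,S:empty,W:wait | queues: N=0 E=1 S=0 W=4
Step 3 [NS]: N:empty,E:wait,S:empty,W:wait | queues: N=0 E=1 S=0 W=4
Step 4 [NS]: N:empty,E:wait,S:empty,W:wait | queues: N=0 E=1 S=0 W=4
Step 5 [EW]: N:wait,E:car4-GO,S:wait,W:car2-GO | queues: N=0 E=0 S=0 W=3
Step 6 [EW]: N:wait,E:empty,S:wait,W:car3-GO | queues: N=0 E=0 S=0 W=2
Cars crossed by step 6: 5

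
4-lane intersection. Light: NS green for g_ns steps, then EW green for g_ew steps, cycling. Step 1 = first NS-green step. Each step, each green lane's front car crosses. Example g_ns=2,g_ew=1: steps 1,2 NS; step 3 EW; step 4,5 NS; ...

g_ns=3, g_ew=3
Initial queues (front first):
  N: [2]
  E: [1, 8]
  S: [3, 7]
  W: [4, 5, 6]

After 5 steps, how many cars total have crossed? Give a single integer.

Step 1 [NS]: N:car2-GO,E:wait,S:car3-GO,W:wait | queues: N=0 E=2 S=1 W=3
Step 2 [NS]: N:empty,E:wait,S:car7-GO,W:wait | queues: N=0 E=2 S=0 W=3
Step 3 [NS]: N:empty,E:wait,S:empty,W:wait | queues: N=0 E=2 S=0 W=3
Step 4 [EW]: N:wait,E:car1-GO,S:wait,W:car4-GO | queues: N=0 E=1 S=0 W=2
Step 5 [EW]: N:wait,E:car8-GO,S:wait,W:car5-GO | queues: N=0 E=0 S=0 W=1
Cars crossed by step 5: 7

Answer: 7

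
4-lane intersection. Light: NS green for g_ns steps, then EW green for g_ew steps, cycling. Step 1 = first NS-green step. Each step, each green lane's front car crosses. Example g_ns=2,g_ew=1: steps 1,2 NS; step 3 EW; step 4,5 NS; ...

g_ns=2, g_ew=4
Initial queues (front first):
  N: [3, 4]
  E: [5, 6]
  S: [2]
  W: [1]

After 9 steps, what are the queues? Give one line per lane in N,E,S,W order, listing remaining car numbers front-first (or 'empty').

Step 1 [NS]: N:car3-GO,E:wait,S:car2-GO,W:wait | queues: N=1 E=2 S=0 W=1
Step 2 [NS]: N:car4-GO,E:wait,S:empty,W:wait | queues: N=0 E=2 S=0 W=1
Step 3 [EW]: N:wait,E:car5-GO,S:wait,W:car1-GO | queues: N=0 E=1 S=0 W=0
Step 4 [EW]: N:wait,E:car6-GO,S:wait,W:empty | queues: N=0 E=0 S=0 W=0

N: empty
E: empty
S: empty
W: empty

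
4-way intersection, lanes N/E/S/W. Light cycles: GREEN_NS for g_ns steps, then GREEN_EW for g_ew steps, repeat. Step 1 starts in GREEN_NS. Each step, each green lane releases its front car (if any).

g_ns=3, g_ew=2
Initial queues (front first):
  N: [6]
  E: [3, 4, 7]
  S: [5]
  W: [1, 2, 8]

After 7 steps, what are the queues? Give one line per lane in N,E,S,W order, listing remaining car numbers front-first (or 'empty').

Step 1 [NS]: N:car6-GO,E:wait,S:car5-GO,W:wait | queues: N=0 E=3 S=0 W=3
Step 2 [NS]: N:empty,E:wait,S:empty,W:wait | queues: N=0 E=3 S=0 W=3
Step 3 [NS]: N:empty,E:wait,S:empty,W:wait | queues: N=0 E=3 S=0 W=3
Step 4 [EW]: N:wait,E:car3-GO,S:wait,W:car1-GO | queues: N=0 E=2 S=0 W=2
Step 5 [EW]: N:wait,E:car4-GO,S:wait,W:car2-GO | queues: N=0 E=1 S=0 W=1
Step 6 [NS]: N:empty,E:wait,S:empty,W:wait | queues: N=0 E=1 S=0 W=1
Step 7 [NS]: N:empty,E:wait,S:empty,W:wait | queues: N=0 E=1 S=0 W=1

N: empty
E: 7
S: empty
W: 8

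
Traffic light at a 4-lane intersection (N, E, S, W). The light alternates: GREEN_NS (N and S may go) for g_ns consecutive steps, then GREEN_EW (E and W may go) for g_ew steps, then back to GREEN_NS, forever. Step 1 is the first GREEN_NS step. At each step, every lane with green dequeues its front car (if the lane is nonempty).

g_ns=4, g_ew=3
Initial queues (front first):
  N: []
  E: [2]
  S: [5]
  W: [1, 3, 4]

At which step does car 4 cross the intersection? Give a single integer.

Step 1 [NS]: N:empty,E:wait,S:car5-GO,W:wait | queues: N=0 E=1 S=0 W=3
Step 2 [NS]: N:empty,E:wait,S:empty,W:wait | queues: N=0 E=1 S=0 W=3
Step 3 [NS]: N:empty,E:wait,S:empty,W:wait | queues: N=0 E=1 S=0 W=3
Step 4 [NS]: N:empty,E:wait,S:empty,W:wait | queues: N=0 E=1 S=0 W=3
Step 5 [EW]: N:wait,E:car2-GO,S:wait,W:car1-GO | queues: N=0 E=0 S=0 W=2
Step 6 [EW]: N:wait,E:empty,S:wait,W:car3-GO | queues: N=0 E=0 S=0 W=1
Step 7 [EW]: N:wait,E:empty,S:wait,W:car4-GO | queues: N=0 E=0 S=0 W=0
Car 4 crosses at step 7

7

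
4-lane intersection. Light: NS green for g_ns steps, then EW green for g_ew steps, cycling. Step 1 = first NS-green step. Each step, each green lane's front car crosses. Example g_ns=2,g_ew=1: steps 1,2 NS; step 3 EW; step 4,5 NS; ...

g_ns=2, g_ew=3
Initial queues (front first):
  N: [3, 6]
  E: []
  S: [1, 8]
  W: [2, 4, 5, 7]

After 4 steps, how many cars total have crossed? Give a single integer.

Answer: 6

Derivation:
Step 1 [NS]: N:car3-GO,E:wait,S:car1-GO,W:wait | queues: N=1 E=0 S=1 W=4
Step 2 [NS]: N:car6-GO,E:wait,S:car8-GO,W:wait | queues: N=0 E=0 S=0 W=4
Step 3 [EW]: N:wait,E:empty,S:wait,W:car2-GO | queues: N=0 E=0 S=0 W=3
Step 4 [EW]: N:wait,E:empty,S:wait,W:car4-GO | queues: N=0 E=0 S=0 W=2
Cars crossed by step 4: 6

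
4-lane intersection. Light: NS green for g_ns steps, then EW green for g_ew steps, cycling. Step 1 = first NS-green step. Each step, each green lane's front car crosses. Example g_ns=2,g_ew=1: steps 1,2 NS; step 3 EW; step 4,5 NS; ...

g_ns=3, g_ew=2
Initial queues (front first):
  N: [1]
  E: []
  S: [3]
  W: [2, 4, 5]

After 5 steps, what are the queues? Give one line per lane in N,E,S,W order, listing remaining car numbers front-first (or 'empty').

Step 1 [NS]: N:car1-GO,E:wait,S:car3-GO,W:wait | queues: N=0 E=0 S=0 W=3
Step 2 [NS]: N:empty,E:wait,S:empty,W:wait | queues: N=0 E=0 S=0 W=3
Step 3 [NS]: N:empty,E:wait,S:empty,W:wait | queues: N=0 E=0 S=0 W=3
Step 4 [EW]: N:wait,E:empty,S:wait,W:car2-GO | queues: N=0 E=0 S=0 W=2
Step 5 [EW]: N:wait,E:empty,S:wait,W:car4-GO | queues: N=0 E=0 S=0 W=1

N: empty
E: empty
S: empty
W: 5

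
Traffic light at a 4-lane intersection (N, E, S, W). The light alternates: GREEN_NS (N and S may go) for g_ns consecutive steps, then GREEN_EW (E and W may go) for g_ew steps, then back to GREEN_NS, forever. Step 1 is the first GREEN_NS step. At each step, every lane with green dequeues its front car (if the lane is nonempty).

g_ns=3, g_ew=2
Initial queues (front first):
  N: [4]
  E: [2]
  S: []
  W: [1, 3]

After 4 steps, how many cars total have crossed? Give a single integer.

Answer: 3

Derivation:
Step 1 [NS]: N:car4-GO,E:wait,S:empty,W:wait | queues: N=0 E=1 S=0 W=2
Step 2 [NS]: N:empty,E:wait,S:empty,W:wait | queues: N=0 E=1 S=0 W=2
Step 3 [NS]: N:empty,E:wait,S:empty,W:wait | queues: N=0 E=1 S=0 W=2
Step 4 [EW]: N:wait,E:car2-GO,S:wait,W:car1-GO | queues: N=0 E=0 S=0 W=1
Cars crossed by step 4: 3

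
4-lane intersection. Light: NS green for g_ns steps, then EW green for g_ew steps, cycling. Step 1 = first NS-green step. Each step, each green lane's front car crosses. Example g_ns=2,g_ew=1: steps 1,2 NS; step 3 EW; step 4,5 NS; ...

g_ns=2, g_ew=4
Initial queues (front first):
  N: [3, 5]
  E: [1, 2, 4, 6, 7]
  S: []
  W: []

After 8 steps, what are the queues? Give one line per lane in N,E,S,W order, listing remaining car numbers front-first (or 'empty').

Step 1 [NS]: N:car3-GO,E:wait,S:empty,W:wait | queues: N=1 E=5 S=0 W=0
Step 2 [NS]: N:car5-GO,E:wait,S:empty,W:wait | queues: N=0 E=5 S=0 W=0
Step 3 [EW]: N:wait,E:car1-GO,S:wait,W:empty | queues: N=0 E=4 S=0 W=0
Step 4 [EW]: N:wait,E:car2-GO,S:wait,W:empty | queues: N=0 E=3 S=0 W=0
Step 5 [EW]: N:wait,E:car4-GO,S:wait,W:empty | queues: N=0 E=2 S=0 W=0
Step 6 [EW]: N:wait,E:car6-GO,S:wait,W:empty | queues: N=0 E=1 S=0 W=0
Step 7 [NS]: N:empty,E:wait,S:empty,W:wait | queues: N=0 E=1 S=0 W=0
Step 8 [NS]: N:empty,E:wait,S:empty,W:wait | queues: N=0 E=1 S=0 W=0

N: empty
E: 7
S: empty
W: empty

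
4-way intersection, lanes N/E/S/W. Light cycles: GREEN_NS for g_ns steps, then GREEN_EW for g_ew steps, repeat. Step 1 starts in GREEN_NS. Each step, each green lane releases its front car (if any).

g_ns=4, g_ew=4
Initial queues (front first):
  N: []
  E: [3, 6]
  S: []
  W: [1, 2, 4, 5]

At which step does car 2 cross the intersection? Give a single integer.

Step 1 [NS]: N:empty,E:wait,S:empty,W:wait | queues: N=0 E=2 S=0 W=4
Step 2 [NS]: N:empty,E:wait,S:empty,W:wait | queues: N=0 E=2 S=0 W=4
Step 3 [NS]: N:empty,E:wait,S:empty,W:wait | queues: N=0 E=2 S=0 W=4
Step 4 [NS]: N:empty,E:wait,S:empty,W:wait | queues: N=0 E=2 S=0 W=4
Step 5 [EW]: N:wait,E:car3-GO,S:wait,W:car1-GO | queues: N=0 E=1 S=0 W=3
Step 6 [EW]: N:wait,E:car6-GO,S:wait,W:car2-GO | queues: N=0 E=0 S=0 W=2
Step 7 [EW]: N:wait,E:empty,S:wait,W:car4-GO | queues: N=0 E=0 S=0 W=1
Step 8 [EW]: N:wait,E:empty,S:wait,W:car5-GO | queues: N=0 E=0 S=0 W=0
Car 2 crosses at step 6

6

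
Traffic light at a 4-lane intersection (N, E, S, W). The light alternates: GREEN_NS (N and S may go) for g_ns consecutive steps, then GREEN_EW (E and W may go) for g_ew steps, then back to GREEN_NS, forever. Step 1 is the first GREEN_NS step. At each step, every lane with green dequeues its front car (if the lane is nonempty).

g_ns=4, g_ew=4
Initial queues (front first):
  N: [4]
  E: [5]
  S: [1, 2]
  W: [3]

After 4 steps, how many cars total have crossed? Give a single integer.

Step 1 [NS]: N:car4-GO,E:wait,S:car1-GO,W:wait | queues: N=0 E=1 S=1 W=1
Step 2 [NS]: N:empty,E:wait,S:car2-GO,W:wait | queues: N=0 E=1 S=0 W=1
Step 3 [NS]: N:empty,E:wait,S:empty,W:wait | queues: N=0 E=1 S=0 W=1
Step 4 [NS]: N:empty,E:wait,S:empty,W:wait | queues: N=0 E=1 S=0 W=1
Cars crossed by step 4: 3

Answer: 3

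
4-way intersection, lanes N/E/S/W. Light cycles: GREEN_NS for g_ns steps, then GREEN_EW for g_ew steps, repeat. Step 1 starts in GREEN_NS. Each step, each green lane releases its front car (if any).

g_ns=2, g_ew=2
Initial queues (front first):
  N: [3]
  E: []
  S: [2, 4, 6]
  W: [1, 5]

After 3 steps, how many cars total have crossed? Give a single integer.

Step 1 [NS]: N:car3-GO,E:wait,S:car2-GO,W:wait | queues: N=0 E=0 S=2 W=2
Step 2 [NS]: N:empty,E:wait,S:car4-GO,W:wait | queues: N=0 E=0 S=1 W=2
Step 3 [EW]: N:wait,E:empty,S:wait,W:car1-GO | queues: N=0 E=0 S=1 W=1
Cars crossed by step 3: 4

Answer: 4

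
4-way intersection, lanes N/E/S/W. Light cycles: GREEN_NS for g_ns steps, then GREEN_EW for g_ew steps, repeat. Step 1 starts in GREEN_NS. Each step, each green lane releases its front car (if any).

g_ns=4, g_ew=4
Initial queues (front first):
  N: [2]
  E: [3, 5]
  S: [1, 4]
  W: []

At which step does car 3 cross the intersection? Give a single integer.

Step 1 [NS]: N:car2-GO,E:wait,S:car1-GO,W:wait | queues: N=0 E=2 S=1 W=0
Step 2 [NS]: N:empty,E:wait,S:car4-GO,W:wait | queues: N=0 E=2 S=0 W=0
Step 3 [NS]: N:empty,E:wait,S:empty,W:wait | queues: N=0 E=2 S=0 W=0
Step 4 [NS]: N:empty,E:wait,S:empty,W:wait | queues: N=0 E=2 S=0 W=0
Step 5 [EW]: N:wait,E:car3-GO,S:wait,W:empty | queues: N=0 E=1 S=0 W=0
Step 6 [EW]: N:wait,E:car5-GO,S:wait,W:empty | queues: N=0 E=0 S=0 W=0
Car 3 crosses at step 5

5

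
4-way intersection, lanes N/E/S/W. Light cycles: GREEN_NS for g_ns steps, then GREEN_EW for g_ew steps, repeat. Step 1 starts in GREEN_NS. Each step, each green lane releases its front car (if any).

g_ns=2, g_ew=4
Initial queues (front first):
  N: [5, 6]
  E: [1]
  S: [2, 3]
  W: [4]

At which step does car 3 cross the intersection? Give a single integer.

Step 1 [NS]: N:car5-GO,E:wait,S:car2-GO,W:wait | queues: N=1 E=1 S=1 W=1
Step 2 [NS]: N:car6-GO,E:wait,S:car3-GO,W:wait | queues: N=0 E=1 S=0 W=1
Step 3 [EW]: N:wait,E:car1-GO,S:wait,W:car4-GO | queues: N=0 E=0 S=0 W=0
Car 3 crosses at step 2

2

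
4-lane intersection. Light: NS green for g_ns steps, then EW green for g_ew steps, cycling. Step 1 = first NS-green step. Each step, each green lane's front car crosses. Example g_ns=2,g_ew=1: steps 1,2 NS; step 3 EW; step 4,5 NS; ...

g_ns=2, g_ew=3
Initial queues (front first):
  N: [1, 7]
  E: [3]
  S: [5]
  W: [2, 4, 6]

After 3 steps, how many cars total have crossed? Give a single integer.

Answer: 5

Derivation:
Step 1 [NS]: N:car1-GO,E:wait,S:car5-GO,W:wait | queues: N=1 E=1 S=0 W=3
Step 2 [NS]: N:car7-GO,E:wait,S:empty,W:wait | queues: N=0 E=1 S=0 W=3
Step 3 [EW]: N:wait,E:car3-GO,S:wait,W:car2-GO | queues: N=0 E=0 S=0 W=2
Cars crossed by step 3: 5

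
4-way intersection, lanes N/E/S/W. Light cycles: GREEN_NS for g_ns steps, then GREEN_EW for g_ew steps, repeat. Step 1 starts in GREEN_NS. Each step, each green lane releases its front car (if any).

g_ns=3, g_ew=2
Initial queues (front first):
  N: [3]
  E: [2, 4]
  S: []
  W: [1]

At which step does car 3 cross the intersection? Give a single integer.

Step 1 [NS]: N:car3-GO,E:wait,S:empty,W:wait | queues: N=0 E=2 S=0 W=1
Step 2 [NS]: N:empty,E:wait,S:empty,W:wait | queues: N=0 E=2 S=0 W=1
Step 3 [NS]: N:empty,E:wait,S:empty,W:wait | queues: N=0 E=2 S=0 W=1
Step 4 [EW]: N:wait,E:car2-GO,S:wait,W:car1-GO | queues: N=0 E=1 S=0 W=0
Step 5 [EW]: N:wait,E:car4-GO,S:wait,W:empty | queues: N=0 E=0 S=0 W=0
Car 3 crosses at step 1

1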